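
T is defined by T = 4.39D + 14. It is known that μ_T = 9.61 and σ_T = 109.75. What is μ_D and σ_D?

μ_D = -1, σ_D = 25

From T = 4.39D + 14: μ_T = a·μ_D + b, so μ_D = (μ_T − b)/a = (9.61 − 14)/4.39 = -1.
σ_T = |a|·σ_D, so σ_D = 109.75/|4.39| = 25.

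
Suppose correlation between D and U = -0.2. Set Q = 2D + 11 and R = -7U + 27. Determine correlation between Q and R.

Linear rescalings preserve |correlation|; the slopes 2 and -7 have opposite signs, so the correlation flips sign: correlation between Q and R = −correlation between D and U = 0.2.

correlation between Q and R = 0.2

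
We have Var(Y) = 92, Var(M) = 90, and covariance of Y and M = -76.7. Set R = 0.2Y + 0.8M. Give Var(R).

Var(R) = a²·Var(Y) + b²·Var(M) + 2ab·covariance of Y and M with a = 0.2, b = 0.8.
= 0.2²·92 + 0.8²·90 + 2·0.2·0.8·(-76.7)
= 3.68 + 57.6 + (-24.544) = 36.736.

Var(R) = 36.736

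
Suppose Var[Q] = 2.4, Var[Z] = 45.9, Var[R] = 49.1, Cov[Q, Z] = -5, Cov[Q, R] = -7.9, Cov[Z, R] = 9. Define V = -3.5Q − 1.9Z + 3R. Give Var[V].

Var[V] = a²·Var[Q] + b²·Var[Z] + c²·Var[R] + 2ab·Cov[Q, Z] + 2ac·Cov[Q, R] + 2bc·Cov[Z, R], with a = -3.5, b = -1.9, c = 3.
= 29.4 + 165.699 + 441.9 + (-66.5) + 165.9 + (-102.6)
= 633.799.

Var[V] = 633.799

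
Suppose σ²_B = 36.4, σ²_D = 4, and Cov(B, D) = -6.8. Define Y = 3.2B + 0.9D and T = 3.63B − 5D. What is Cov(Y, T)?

By bilinearity, Cov(Y, T) = ac·σ²_B + bd·σ²_D + (ad+bc)·Cov(B, D), with a=3.2, b=0.9, c=3.63, d=-5.
ac·σ²_B = 3.2·3.63·36.4 = 422.8224
bd·σ²_D = 0.9·(-5)·4 = -18
(ad+bc)·Cov(B, D) = (-12.733)·(-6.8) = 86.5844
Cov(Y, T) = 422.8224 + (-18) + 86.5844 = 491.4068.

Cov(Y, T) = 491.4068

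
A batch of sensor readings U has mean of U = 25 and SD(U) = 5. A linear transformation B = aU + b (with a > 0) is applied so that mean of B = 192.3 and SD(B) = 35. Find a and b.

SD(B) = a·SD(U) (a > 0), so a = 35/5 = 7.
mean of B = a·mean of U + b, so b = 192.3 − 7·25 = 17.3.

a = 7, b = 17.3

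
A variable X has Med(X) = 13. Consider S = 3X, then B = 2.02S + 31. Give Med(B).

Med(S) = 3·13 = 39.
Med(B) = 2.02·39 + 31 = 109.78.

Med(B) = 109.78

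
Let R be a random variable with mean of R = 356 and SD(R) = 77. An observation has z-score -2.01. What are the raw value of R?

R = 201.23

R = mean of R + z·SD(R) = 356 + (-2.01)·77 = 201.23.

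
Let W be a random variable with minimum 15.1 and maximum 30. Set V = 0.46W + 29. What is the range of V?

Range of W = 30 − 15.1 = 14.9.
Range(V) = |a|·Range(W) = |0.46|·14.9 = 6.854.

Range(V) = 6.854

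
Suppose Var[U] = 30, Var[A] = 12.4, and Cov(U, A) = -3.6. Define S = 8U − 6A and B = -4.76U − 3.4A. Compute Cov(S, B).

By bilinearity, Cov(S, B) = ac·Var[U] + bd·Var[A] + (ad+bc)·Cov(U, A), with a=8, b=-6, c=-4.76, d=-3.4.
ac·Var[U] = 8·(-4.76)·30 = -1142.4
bd·Var[A] = (-6)·(-3.4)·12.4 = 252.96
(ad+bc)·Cov(U, A) = (1.36)·(-3.6) = -4.896
Cov(S, B) = -1142.4 + 252.96 + (-4.896) = -894.336.

Cov(S, B) = -894.336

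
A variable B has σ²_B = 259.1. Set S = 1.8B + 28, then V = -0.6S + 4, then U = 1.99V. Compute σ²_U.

σ²_U = 1196.798611824

σ²_S = 1.8²·259.1 = 839.484.
σ²_V = (-0.6)²·839.484 = 302.21424.
σ²_U = 1.99²·302.21424 = 1196.798611824.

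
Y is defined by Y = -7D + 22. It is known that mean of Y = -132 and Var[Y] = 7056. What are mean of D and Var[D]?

mean of D = 22, Var[D] = 144

From Y = -7D + 22: mean of Y = a·mean of D + b, so mean of D = (mean of Y − b)/a = (-132 − 22)/(-7) = 22.
Var[Y] = a²·Var[D], so Var[D] = 7056/(-7)² = 144.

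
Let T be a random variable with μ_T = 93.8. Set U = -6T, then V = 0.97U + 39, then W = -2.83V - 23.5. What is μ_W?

μ_U = (-6)·93.8 = -562.8.
μ_V = 0.97·(-562.8) + 39 = -506.916.
μ_W = (-2.83)·(-506.916) + (-23.5) = 1411.07228.

μ_W = 1411.07228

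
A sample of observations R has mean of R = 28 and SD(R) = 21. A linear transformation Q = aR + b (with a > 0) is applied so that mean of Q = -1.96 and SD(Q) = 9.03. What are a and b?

a = 0.43, b = -14

SD(Q) = a·SD(R) (a > 0), so a = 9.03/21 = 0.43.
mean of Q = a·mean of R + b, so b = -1.96 − 0.43·28 = -14.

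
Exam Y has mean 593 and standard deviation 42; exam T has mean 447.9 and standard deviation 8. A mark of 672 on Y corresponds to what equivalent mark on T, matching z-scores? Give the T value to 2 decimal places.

T = 462.95

z = (672 − 593)/42 ≈ 1.881.
T = 447.9 + z·8 = 447.9 + (672 − 593)·8/42 ≈ 462.95.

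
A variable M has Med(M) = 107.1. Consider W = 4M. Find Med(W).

Med(W) = 428.4

A linear map preserves order up to sign, so Med(W) = a·Med(M) + b = 4·107.1 = 428.4.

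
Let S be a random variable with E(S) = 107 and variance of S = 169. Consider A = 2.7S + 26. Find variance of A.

A = 2.7S + 26 is linear with a = 2.7, b = 26.
variance of A = a²·variance of S = 2.7²·169 = 1232.01 (the additive constant 26 does not affect variance).

variance of A = 1232.01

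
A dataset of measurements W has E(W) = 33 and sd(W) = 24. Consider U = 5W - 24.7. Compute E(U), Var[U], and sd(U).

U = 5W - 24.7 is linear with a = 5, b = -24.7.
E(U) = a·E(W) + b = 5·33 + (-24.7) = 140.3.
Var[W] = 24² = 576.
Var[U] = a²·Var[W] = 5²·576 = 14400 (the additive constant -24.7 does not affect variance).
sd(U) = |a|·sd(W) = |5|·24 = 120.

E(U) = 140.3, Var[U] = 14400, sd(U) = 120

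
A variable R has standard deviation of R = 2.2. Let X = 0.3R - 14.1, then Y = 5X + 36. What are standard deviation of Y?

standard deviation of X = |0.3|·2.2 = 0.66.
standard deviation of Y = |5|·0.66 = 3.3.

standard deviation of Y = 3.3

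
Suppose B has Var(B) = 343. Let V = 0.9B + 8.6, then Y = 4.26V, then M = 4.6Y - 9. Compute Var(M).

Var(V) = 0.9²·343 = 277.83.
Var(Y) = 4.26²·277.83 = 5041.947708.
Var(M) = 4.6²·5041.947708 = 106687.61350128.

Var(M) = 106687.61350128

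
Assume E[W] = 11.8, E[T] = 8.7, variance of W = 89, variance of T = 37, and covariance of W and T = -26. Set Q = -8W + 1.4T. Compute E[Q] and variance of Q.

E[Q] = -82.22, variance of Q = 6350.92

E[Q] = (-8)·E[W] + 1.4·E[T] = (-8)·11.8 + 1.4·8.7 = -82.22.
variance of Q = a²·variance of W + b²·variance of T + 2ab·covariance of W and T with a = -8, b = 1.4.
= (-8)²·89 + 1.4²·37 + 2·(-8)·1.4·(-26)
= 5696 + 72.52 + 582.4 = 6350.92.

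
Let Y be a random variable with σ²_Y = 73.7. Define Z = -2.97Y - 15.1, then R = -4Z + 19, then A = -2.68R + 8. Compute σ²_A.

σ²_A = 74708.489763072

σ²_Z = (-2.97)²·73.7 = 650.10033.
σ²_R = (-4)²·650.10033 = 10401.60528.
σ²_A = (-2.68)²·10401.60528 = 74708.489763072.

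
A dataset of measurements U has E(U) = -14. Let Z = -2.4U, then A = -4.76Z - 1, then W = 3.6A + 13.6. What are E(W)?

E(Z) = (-2.4)·(-14) = 33.6.
E(A) = (-4.76)·33.6 + (-1) = -160.936.
E(W) = 3.6·(-160.936) + 13.6 = -565.7696.

E(W) = -565.7696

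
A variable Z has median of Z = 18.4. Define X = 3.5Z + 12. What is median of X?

median of X = 76.4

A linear map preserves order up to sign, so median of X = a·median of Z + b = 3.5·18.4 + 12 = 76.4.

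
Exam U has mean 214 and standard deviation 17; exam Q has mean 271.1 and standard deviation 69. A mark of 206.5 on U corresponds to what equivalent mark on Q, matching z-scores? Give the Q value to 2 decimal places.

Q = 240.66

z = (206.5 − 214)/17 ≈ -0.4412.
Q = 271.1 + z·69 = 271.1 + (206.5 − 214)·69/17 ≈ 240.66.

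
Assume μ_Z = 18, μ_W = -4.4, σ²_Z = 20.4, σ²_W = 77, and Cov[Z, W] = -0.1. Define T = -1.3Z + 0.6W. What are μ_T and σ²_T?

μ_T = -26.04, σ²_T = 62.352

μ_T = (-1.3)·μ_Z + 0.6·μ_W = (-1.3)·18 + 0.6·(-4.4) = -26.04.
σ²_T = a²·σ²_Z + b²·σ²_W + 2ab·Cov[Z, W] with a = -1.3, b = 0.6.
= (-1.3)²·20.4 + 0.6²·77 + 2·(-1.3)·0.6·(-0.1)
= 34.476 + 27.72 + 0.156 = 62.352.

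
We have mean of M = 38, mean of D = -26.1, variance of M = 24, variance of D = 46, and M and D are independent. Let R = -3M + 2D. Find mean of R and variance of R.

mean of R = -166.2, variance of R = 400

mean of R = (-3)·mean of M + 2·mean of D = (-3)·38 + 2·(-26.1) = -166.2.
variance of R = a²·variance of M + b²·variance of D + 2ab·covariance of M and D with a = -3, b = 2.
Independence gives covariance of M and D = 0.
= (-3)²·24 + 2²·46 + 2·(-3)·2·0
= 216 + 184 + 0 = 400.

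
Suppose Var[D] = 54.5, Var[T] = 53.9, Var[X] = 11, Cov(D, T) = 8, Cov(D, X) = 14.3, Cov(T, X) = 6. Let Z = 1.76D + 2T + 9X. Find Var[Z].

Var[Z] = a²·Var[D] + b²·Var[T] + c²·Var[X] + 2ab·Cov(D, T) + 2ac·Cov(D, X) + 2bc·Cov(T, X), with a = 1.76, b = 2, c = 9.
= 168.8192 + 215.6 + 891 + 56.32 + 453.024 + 216
= 2000.7632.

Var[Z] = 2000.7632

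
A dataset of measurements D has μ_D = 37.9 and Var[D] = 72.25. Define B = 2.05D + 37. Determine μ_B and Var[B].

B = 2.05D + 37 is linear with a = 2.05, b = 37.
μ_B = a·μ_D + b = 2.05·37.9 + 37 = 114.695.
Var[B] = a²·Var[D] = 2.05²·72.25 = 303.630625 (the additive constant 37 does not affect variance).

μ_B = 114.695, Var[B] = 303.630625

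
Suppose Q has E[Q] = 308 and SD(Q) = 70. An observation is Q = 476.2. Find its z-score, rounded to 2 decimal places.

z = (Q − E[Q]) / SD(Q) = (476.2 − 308) / 70 ≈ 2.40.

z = 2.40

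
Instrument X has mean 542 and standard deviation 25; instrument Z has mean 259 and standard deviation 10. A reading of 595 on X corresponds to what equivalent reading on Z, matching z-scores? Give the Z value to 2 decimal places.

z = (595 − 542)/25 = 2.12.
Z = 259 + z·10 = 259 + (595 − 542)·10/25 = 280.20.

Z = 280.20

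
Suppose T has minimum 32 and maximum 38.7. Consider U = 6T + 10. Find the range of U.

Range(U) = 40.2

Range of T = 38.7 − 32 = 6.7.
Range(U) = |a|·Range(T) = |6|·6.7 = 40.2.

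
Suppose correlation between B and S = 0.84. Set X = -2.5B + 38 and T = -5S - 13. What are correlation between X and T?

Linear rescalings preserve correlation up to sign; here the slopes -2.5 and -5 have the same sign, so correlation between X and T = correlation between B and S = 0.84.

correlation between X and T = 0.84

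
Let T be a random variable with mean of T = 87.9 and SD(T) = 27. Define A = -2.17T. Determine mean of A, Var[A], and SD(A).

A = -2.17T is linear with a = -2.17, b = 0.
mean of A = a·mean of T + b = (-2.17)·87.9 = -190.743.
Var[T] = 27² = 729.
Var[A] = a²·Var[T] = (-2.17)²·729 = 3432.7881.
SD(A) = |a|·SD(T) = |-2.17|·27 = 58.59.

mean of A = -190.743, Var[A] = 3432.7881, SD(A) = 58.59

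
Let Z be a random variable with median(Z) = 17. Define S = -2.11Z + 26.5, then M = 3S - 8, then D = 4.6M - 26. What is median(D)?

median(D) = -192.106

median(S) = (-2.11)·17 + 26.5 = -9.37.
median(M) = 3·(-9.37) + (-8) = -36.11.
median(D) = 4.6·(-36.11) + (-26) = -192.106.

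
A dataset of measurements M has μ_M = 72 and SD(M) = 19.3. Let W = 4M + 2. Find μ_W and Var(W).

W = 4M + 2 is linear with a = 4, b = 2.
μ_W = a·μ_M + b = 4·72 + 2 = 290.
Var(M) = 19.3² = 372.49.
Var(W) = a²·Var(M) = 4²·372.49 = 5959.84 (the additive constant 2 does not affect variance).

μ_W = 290, Var(W) = 5959.84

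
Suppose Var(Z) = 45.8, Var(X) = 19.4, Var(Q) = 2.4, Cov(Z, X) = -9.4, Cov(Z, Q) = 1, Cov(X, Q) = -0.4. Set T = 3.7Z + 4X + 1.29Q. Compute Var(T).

Var(T) = 668.57384

Var(T) = a²·Var(Z) + b²·Var(X) + c²·Var(Q) + 2ab·Cov(Z, X) + 2ac·Cov(Z, Q) + 2bc·Cov(X, Q), with a = 3.7, b = 4, c = 1.29.
= 627.002 + 310.4 + 3.99384 + (-278.24) + 9.546 + (-4.128)
= 668.57384.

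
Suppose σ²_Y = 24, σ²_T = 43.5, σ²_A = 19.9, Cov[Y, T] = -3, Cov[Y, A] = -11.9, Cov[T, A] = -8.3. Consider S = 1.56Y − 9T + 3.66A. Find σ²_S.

σ²_S = 4343.63436

σ²_S = a²·σ²_Y + b²·σ²_T + c²·σ²_A + 2ab·Cov[Y, T] + 2ac·Cov[Y, A] + 2bc·Cov[T, A], with a = 1.56, b = -9, c = 3.66.
= 58.4064 + 3523.5 + 266.57244 + 84.24 + (-135.88848) + 546.804
= 4343.63436.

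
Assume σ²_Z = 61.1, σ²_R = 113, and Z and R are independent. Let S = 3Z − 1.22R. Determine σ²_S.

σ²_S = 718.0892

σ²_S = a²·σ²_Z + b²·σ²_R + 2ab·Cov(Z, R) with a = 3, b = -1.22.
Independence gives Cov(Z, R) = 0.
= 3²·61.1 + (-1.22)²·113 + 2·3·(-1.22)·0
= 549.9 + 168.1892 + 0 = 718.0892.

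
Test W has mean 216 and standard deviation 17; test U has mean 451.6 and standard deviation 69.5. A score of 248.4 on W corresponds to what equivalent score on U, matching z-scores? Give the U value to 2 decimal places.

U = 584.06

z = (248.4 − 216)/17 ≈ 1.9059.
U = 451.6 + z·69.5 = 451.6 + (248.4 − 216)·69.5/17 ≈ 584.06.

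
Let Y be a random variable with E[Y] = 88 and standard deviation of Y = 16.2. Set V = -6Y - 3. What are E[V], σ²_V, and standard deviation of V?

E[V] = -531, σ²_V = 9447.84, standard deviation of V = 97.2

V = -6Y - 3 is linear with a = -6, b = -3.
E[V] = a·E[Y] + b = (-6)·88 + (-3) = -531.
σ²_Y = 16.2² = 262.44.
σ²_V = a²·σ²_Y = (-6)²·262.44 = 9447.84 (the additive constant -3 does not affect variance).
standard deviation of V = |a|·standard deviation of Y = |-6|·16.2 = 97.2.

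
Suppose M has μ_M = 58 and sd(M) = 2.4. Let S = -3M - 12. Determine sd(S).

sd(S) = 7.2

S = -3M - 12 is linear with a = -3, b = -12.
sd(S) = |a|·sd(M) = |-3|·2.4 = 7.2.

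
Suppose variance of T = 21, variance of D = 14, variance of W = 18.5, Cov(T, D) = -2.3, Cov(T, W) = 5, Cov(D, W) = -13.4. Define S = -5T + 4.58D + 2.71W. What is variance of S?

variance of S = a²·variance of T + b²·variance of D + c²·variance of W + 2ab·Cov(T, D) + 2ac·Cov(T, W) + 2bc·Cov(D, W), with a = -5, b = 4.58, c = 2.71.
= 525 + 293.6696 + 135.86585 + 105.34 + (-135.5) + (-332.63624)
= 591.73921.

variance of S = 591.73921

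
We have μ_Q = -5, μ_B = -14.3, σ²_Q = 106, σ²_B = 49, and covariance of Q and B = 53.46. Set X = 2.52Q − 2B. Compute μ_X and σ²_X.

μ_X = 16, σ²_X = 330.2656

μ_X = 2.52·μ_Q + (-2)·μ_B = 2.52·(-5) + (-2)·(-14.3) = 16.
σ²_X = a²·σ²_Q + b²·σ²_B + 2ab·covariance of Q and B with a = 2.52, b = -2.
= 2.52²·106 + (-2)²·49 + 2·2.52·(-2)·53.46
= 673.1424 + 196 + (-538.8768) = 330.2656.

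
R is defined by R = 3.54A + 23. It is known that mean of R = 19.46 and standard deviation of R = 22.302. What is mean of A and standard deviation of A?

From R = 3.54A + 23: mean of R = a·mean of A + b, so mean of A = (mean of R − b)/a = (19.46 − 23)/3.54 = -1.
standard deviation of R = |a|·standard deviation of A, so standard deviation of A = 22.302/|3.54| = 6.3.

mean of A = -1, standard deviation of A = 6.3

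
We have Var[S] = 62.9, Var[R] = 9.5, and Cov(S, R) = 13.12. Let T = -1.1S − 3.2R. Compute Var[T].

Var[T] = a²·Var[S] + b²·Var[R] + 2ab·Cov(S, R) with a = -1.1, b = -3.2.
= (-1.1)²·62.9 + (-3.2)²·9.5 + 2·(-1.1)·(-3.2)·13.12
= 76.109 + 97.28 + 92.3648 = 265.7538.

Var[T] = 265.7538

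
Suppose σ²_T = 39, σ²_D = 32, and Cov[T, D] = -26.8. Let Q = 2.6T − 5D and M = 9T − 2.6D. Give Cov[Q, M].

By bilinearity, Cov[Q, M] = ac·σ²_T + bd·σ²_D + (ad+bc)·Cov[T, D], with a=2.6, b=-5, c=9, d=-2.6.
ac·σ²_T = 2.6·9·39 = 912.6
bd·σ²_D = (-5)·(-2.6)·32 = 416
(ad+bc)·Cov[T, D] = (-51.76)·(-26.8) = 1387.168
Cov[Q, M] = 912.6 + 416 + 1387.168 = 2715.768.

Cov[Q, M] = 2715.768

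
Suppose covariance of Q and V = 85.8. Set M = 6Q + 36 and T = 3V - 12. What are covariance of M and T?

covariance of M and T = a·c·covariance of Q and V = 6·3·85.8 = 1544.4. Additive constants drop out.

covariance of M and T = 1544.4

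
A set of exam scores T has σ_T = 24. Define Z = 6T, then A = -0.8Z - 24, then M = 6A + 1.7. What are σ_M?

σ_Z = |6|·24 = 144.
σ_A = |-0.8|·144 = 115.2.
σ_M = |6|·115.2 = 691.2.

σ_M = 691.2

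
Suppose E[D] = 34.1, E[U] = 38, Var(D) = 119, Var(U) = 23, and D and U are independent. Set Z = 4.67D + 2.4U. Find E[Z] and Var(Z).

E[Z] = 250.447, Var(Z) = 2727.7391

E[Z] = 4.67·E[D] + 2.4·E[U] = 4.67·34.1 + 2.4·38 = 250.447.
Var(Z) = a²·Var(D) + b²·Var(U) + 2ab·covariance of D and U with a = 4.67, b = 2.4.
Independence gives covariance of D and U = 0.
= 4.67²·119 + 2.4²·23 + 2·4.67·2.4·0
= 2595.2591 + 132.48 + 0 = 2727.7391.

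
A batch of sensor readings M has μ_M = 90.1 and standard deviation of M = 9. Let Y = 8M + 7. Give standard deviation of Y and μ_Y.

standard deviation of Y = 72, μ_Y = 727.8

Y = 8M + 7 is linear with a = 8, b = 7.
standard deviation of Y = |a|·standard deviation of M = |8|·9 = 72.
μ_Y = a·μ_M + b = 8·90.1 + 7 = 727.8.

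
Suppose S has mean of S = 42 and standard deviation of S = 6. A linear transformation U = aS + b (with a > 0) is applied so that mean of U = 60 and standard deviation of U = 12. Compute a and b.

standard deviation of U = a·standard deviation of S (a > 0), so a = 12/6 = 2.
mean of U = a·mean of S + b, so b = 60 − 2·42 = -24.

a = 2, b = -24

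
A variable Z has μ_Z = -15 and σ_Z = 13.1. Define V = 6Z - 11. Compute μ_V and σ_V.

μ_V = -101, σ_V = 78.6

V = 6Z - 11 is linear with a = 6, b = -11.
μ_V = a·μ_Z + b = 6·(-15) + (-11) = -101.
σ_V = |a|·σ_Z = |6|·13.1 = 78.6.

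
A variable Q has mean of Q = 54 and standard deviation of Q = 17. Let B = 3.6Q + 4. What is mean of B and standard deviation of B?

mean of B = 198.4, standard deviation of B = 61.2

B = 3.6Q + 4 is linear with a = 3.6, b = 4.
mean of B = a·mean of Q + b = 3.6·54 + 4 = 198.4.
standard deviation of B = |a|·standard deviation of Q = |3.6|·17 = 61.2.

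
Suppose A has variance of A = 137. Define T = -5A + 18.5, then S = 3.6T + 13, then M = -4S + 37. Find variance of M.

variance of M = 710208

variance of T = (-5)²·137 = 3425.
variance of S = 3.6²·3425 = 44388.
variance of M = (-4)²·44388 = 710208.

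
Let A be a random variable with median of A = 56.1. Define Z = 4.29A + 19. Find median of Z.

median of Z = 259.669

A linear map preserves order up to sign, so median of Z = a·median of A + b = 4.29·56.1 + 19 = 259.669.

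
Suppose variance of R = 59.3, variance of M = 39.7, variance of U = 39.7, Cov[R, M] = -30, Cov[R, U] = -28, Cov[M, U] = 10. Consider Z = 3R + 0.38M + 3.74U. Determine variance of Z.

variance of Z = 426.4444

variance of Z = a²·variance of R + b²·variance of M + c²·variance of U + 2ab·Cov[R, M] + 2ac·Cov[R, U] + 2bc·Cov[M, U], with a = 3, b = 0.38, c = 3.74.
= 533.7 + 5.73268 + 555.30772 + (-68.4) + (-628.32) + 28.424
= 426.4444.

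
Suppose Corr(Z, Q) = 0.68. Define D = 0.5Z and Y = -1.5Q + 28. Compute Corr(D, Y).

Linear rescalings preserve |correlation|; the slopes 0.5 and -1.5 have opposite signs, so the correlation flips sign: Corr(D, Y) = −Corr(Z, Q) = -0.68.

Corr(D, Y) = -0.68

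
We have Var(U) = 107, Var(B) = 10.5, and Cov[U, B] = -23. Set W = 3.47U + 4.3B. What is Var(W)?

Var(W) = a²·Var(U) + b²·Var(B) + 2ab·Cov[U, B] with a = 3.47, b = 4.3.
= 3.47²·107 + 4.3²·10.5 + 2·3.47·4.3·(-23)
= 1288.3763 + 194.145 + (-686.366) = 796.1553.

Var(W) = 796.1553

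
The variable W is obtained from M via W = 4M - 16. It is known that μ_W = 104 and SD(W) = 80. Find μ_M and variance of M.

From W = 4M - 16: μ_W = a·μ_M + b, so μ_M = (μ_W − b)/a = (104 − (-16))/4 = 30.
variance of W = 80² = 6400.
variance of W = a²·variance of M, so variance of M = 6400/4² = 400.

μ_M = 30, variance of M = 400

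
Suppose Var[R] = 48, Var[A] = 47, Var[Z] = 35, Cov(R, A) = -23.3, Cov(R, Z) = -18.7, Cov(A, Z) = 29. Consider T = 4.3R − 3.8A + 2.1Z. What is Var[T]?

Var[T] = a²·Var[R] + b²·Var[A] + c²·Var[Z] + 2ab·Cov(R, A) + 2ac·Cov(R, Z) + 2bc·Cov(A, Z), with a = 4.3, b = -3.8, c = 2.1.
= 887.52 + 678.68 + 154.35 + 761.444 + (-337.722) + (-462.84)
= 1681.432.

Var[T] = 1681.432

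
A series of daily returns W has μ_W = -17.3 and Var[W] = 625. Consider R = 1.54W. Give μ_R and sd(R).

μ_R = -26.642, sd(R) = 38.5

R = 1.54W is linear with a = 1.54, b = 0.
μ_R = a·μ_W + b = 1.54·(-17.3) = -26.642.
sd(W) = √625 = 25.
sd(R) = |a|·sd(W) = |1.54|·25 = 38.5.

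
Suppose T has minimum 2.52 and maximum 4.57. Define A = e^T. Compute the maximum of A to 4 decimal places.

e^T is increasing on this domain, so max(A) comes from max(T) = 4.57: max(A) = exp(4.57) ≈ 96.5441.

max(A) = 96.5441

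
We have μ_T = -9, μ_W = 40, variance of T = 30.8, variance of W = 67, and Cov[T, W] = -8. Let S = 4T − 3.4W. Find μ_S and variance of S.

μ_S = 4·μ_T + (-3.4)·μ_W = 4·(-9) + (-3.4)·40 = -172.
variance of S = a²·variance of T + b²·variance of W + 2ab·Cov[T, W] with a = 4, b = -3.4.
= 4²·30.8 + (-3.4)²·67 + 2·4·(-3.4)·(-8)
= 492.8 + 774.52 + 217.6 = 1484.92.

μ_S = -172, variance of S = 1484.92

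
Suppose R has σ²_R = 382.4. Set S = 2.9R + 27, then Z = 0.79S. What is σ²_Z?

σ²_S = 2.9²·382.4 = 3215.984.
σ²_Z = 0.79²·3215.984 = 2007.0956144.

σ²_Z = 2007.0956144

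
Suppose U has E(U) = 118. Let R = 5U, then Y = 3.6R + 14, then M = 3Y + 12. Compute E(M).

E(R) = 5·118 = 590.
E(Y) = 3.6·590 + 14 = 2138.
E(M) = 3·2138 + 12 = 6426.

E(M) = 6426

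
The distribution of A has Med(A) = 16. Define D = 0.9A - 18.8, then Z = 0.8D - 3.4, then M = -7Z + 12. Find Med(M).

Med(M) = 60.44

Med(D) = 0.9·16 + (-18.8) = -4.4.
Med(Z) = 0.8·(-4.4) + (-3.4) = -6.92.
Med(M) = (-7)·(-6.92) + 12 = 60.44.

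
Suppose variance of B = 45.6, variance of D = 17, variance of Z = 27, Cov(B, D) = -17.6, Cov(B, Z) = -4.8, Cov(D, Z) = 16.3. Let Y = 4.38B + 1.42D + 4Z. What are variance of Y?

variance of Y = a²·variance of B + b²·variance of D + c²·variance of Z + 2ab·Cov(B, D) + 2ac·Cov(B, Z) + 2bc·Cov(D, Z), with a = 4.38, b = 1.42, c = 4.
= 874.80864 + 34.2788 + 432 + (-218.92992) + (-168.192) + 185.168
= 1139.13352.

variance of Y = 1139.13352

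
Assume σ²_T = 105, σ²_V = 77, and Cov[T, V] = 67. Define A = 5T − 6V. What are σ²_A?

σ²_A = 1377

σ²_A = a²·σ²_T + b²·σ²_V + 2ab·Cov[T, V] with a = 5, b = -6.
= 5²·105 + (-6)²·77 + 2·5·(-6)·67
= 2625 + 2772 + (-4020) = 1377.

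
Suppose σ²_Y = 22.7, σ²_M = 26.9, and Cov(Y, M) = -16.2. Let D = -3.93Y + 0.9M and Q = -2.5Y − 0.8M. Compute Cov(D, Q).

By bilinearity, Cov(D, Q) = ac·σ²_Y + bd·σ²_M + (ad+bc)·Cov(Y, M), with a=-3.93, b=0.9, c=-2.5, d=-0.8.
ac·σ²_Y = (-3.93)·(-2.5)·22.7 = 223.0275
bd·σ²_M = 0.9·(-0.8)·26.9 = -19.368
(ad+bc)·Cov(Y, M) = (0.894)·(-16.2) = -14.4828
Cov(D, Q) = 223.0275 + (-19.368) + (-14.4828) = 189.1767.

Cov(D, Q) = 189.1767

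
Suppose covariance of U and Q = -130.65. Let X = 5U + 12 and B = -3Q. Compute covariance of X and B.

covariance of X and B = 1959.75

covariance of X and B = a·c·covariance of U and Q = 5·(-3)·(-130.65) = 1959.75. Additive constants drop out.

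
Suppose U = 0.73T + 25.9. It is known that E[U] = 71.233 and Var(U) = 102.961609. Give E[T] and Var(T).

From U = 0.73T + 25.9: E[U] = a·E[T] + b, so E[T] = (E[U] − b)/a = (71.233 − 25.9)/0.73 = 62.1.
Var(U) = a²·Var(T), so Var(T) = 102.961609/0.73² = 193.21.

E[T] = 62.1, Var(T) = 193.21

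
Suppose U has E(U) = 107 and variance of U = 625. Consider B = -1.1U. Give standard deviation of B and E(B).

standard deviation of B = 27.5, E(B) = -117.7

B = -1.1U is linear with a = -1.1, b = 0.
standard deviation of U = √625 = 25.
standard deviation of B = |a|·standard deviation of U = |-1.1|·25 = 27.5.
E(B) = a·E(U) + b = (-1.1)·107 = -117.7.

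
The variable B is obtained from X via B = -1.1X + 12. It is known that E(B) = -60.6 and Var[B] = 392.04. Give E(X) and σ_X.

From B = -1.1X + 12: E(B) = a·E(X) + b, so E(X) = (E(B) − b)/a = (-60.6 − 12)/(-1.1) = 66.
σ_B = √392.04 = 19.8.
σ_B = |a|·σ_X, so σ_X = 19.8/|-1.1| = 18.

E(X) = 66, σ_X = 18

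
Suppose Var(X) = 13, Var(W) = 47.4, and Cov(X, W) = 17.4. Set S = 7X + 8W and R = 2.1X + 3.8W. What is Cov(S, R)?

By bilinearity, Cov(S, R) = ac·Var(X) + bd·Var(W) + (ad+bc)·Cov(X, W), with a=7, b=8, c=2.1, d=3.8.
ac·Var(X) = 7·2.1·13 = 191.1
bd·Var(W) = 8·3.8·47.4 = 1440.96
(ad+bc)·Cov(X, W) = (43.4)·17.4 = 755.16
Cov(S, R) = 191.1 + 1440.96 + 755.16 = 2387.22.

Cov(S, R) = 2387.22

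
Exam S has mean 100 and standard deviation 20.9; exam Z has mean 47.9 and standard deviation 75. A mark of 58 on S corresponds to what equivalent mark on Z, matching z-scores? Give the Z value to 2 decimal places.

z = (58 − 100)/20.9 ≈ -2.0096.
Z = 47.9 + z·75 = 47.9 + (58 − 100)·75/20.9 ≈ -102.82.

Z = -102.82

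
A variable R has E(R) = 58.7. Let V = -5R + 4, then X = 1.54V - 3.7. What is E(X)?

E(V) = (-5)·58.7 + 4 = -289.5.
E(X) = 1.54·(-289.5) + (-3.7) = -449.53.

E(X) = -449.53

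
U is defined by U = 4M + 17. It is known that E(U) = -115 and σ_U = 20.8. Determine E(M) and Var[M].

From U = 4M + 17: E(U) = a·E(M) + b, so E(M) = (E(U) − b)/a = (-115 − 17)/4 = -33.
Var[U] = 20.8² = 432.64.
Var[U] = a²·Var[M], so Var[M] = 432.64/4² = 27.04.

E(M) = -33, Var[M] = 27.04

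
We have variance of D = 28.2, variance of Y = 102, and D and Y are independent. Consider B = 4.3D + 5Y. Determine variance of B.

variance of B = 3071.418

variance of B = a²·variance of D + b²·variance of Y + 2ab·covariance of D and Y with a = 4.3, b = 5.
Independence gives covariance of D and Y = 0.
= 4.3²·28.2 + 5²·102 + 2·4.3·5·0
= 521.418 + 2550 + 0 = 3071.418.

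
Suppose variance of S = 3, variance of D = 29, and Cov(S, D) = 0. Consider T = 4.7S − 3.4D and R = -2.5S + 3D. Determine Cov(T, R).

By bilinearity, Cov(T, R) = ac·variance of S + bd·variance of D + (ad+bc)·Cov(S, D), with a=4.7, b=-3.4, c=-2.5, d=3.
ac·variance of S = 4.7·(-2.5)·3 = -35.25
bd·variance of D = (-3.4)·3·29 = -295.8
(ad+bc)·Cov(S, D) = (22.6)·0 = 0
Cov(T, R) = -35.25 + (-295.8) + 0 = -331.05.

Cov(T, R) = -331.05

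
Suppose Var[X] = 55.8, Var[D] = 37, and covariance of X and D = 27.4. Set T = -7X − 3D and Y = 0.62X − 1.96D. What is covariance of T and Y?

covariance of T and Y = 300.352

By bilinearity, covariance of T and Y = ac·Var[X] + bd·Var[D] + (ad+bc)·covariance of X and D, with a=-7, b=-3, c=0.62, d=-1.96.
ac·Var[X] = (-7)·0.62·55.8 = -242.172
bd·Var[D] = (-3)·(-1.96)·37 = 217.56
(ad+bc)·covariance of X and D = (11.86)·27.4 = 324.964
covariance of T and Y = -242.172 + 217.56 + 324.964 = 300.352.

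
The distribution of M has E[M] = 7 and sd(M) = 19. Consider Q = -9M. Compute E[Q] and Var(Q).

E[Q] = -63, Var(Q) = 29241

Q = -9M is linear with a = -9, b = 0.
E[Q] = a·E[M] + b = (-9)·7 = -63.
Var(M) = 19² = 361.
Var(Q) = a²·Var(M) = (-9)²·361 = 29241.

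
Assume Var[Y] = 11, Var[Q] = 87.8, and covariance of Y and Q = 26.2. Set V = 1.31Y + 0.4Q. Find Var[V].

Var[V] = a²·Var[Y] + b²·Var[Q] + 2ab·covariance of Y and Q with a = 1.31, b = 0.4.
= 1.31²·11 + 0.4²·87.8 + 2·1.31·0.4·26.2
= 18.8771 + 14.048 + 27.4576 = 60.3827.

Var[V] = 60.3827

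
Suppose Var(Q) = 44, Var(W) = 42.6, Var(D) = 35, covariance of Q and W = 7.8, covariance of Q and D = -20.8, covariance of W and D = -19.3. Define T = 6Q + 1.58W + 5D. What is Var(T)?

Var(T) = 1160.29464

Var(T) = a²·Var(Q) + b²·Var(W) + c²·Var(D) + 2ab·covariance of Q and W + 2ac·covariance of Q and D + 2bc·covariance of W and D, with a = 6, b = 1.58, c = 5.
= 1584 + 106.34664 + 875 + 147.888 + (-1248) + (-304.94)
= 1160.29464.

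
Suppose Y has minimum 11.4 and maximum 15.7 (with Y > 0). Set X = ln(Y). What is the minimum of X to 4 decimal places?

ln(Y) is increasing on this domain, so min(X) comes from min(Y) = 11.4: min(X) = ln(11.4) ≈ 2.4336.

min(X) = 2.4336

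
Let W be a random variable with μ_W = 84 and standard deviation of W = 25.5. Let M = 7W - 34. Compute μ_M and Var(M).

M = 7W - 34 is linear with a = 7, b = -34.
μ_M = a·μ_W + b = 7·84 + (-34) = 554.
Var(W) = 25.5² = 650.25.
Var(M) = a²·Var(W) = 7²·650.25 = 31862.25 (the additive constant -34 does not affect variance).

μ_M = 554, Var(M) = 31862.25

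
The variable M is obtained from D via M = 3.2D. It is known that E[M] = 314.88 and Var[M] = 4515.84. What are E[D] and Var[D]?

From M = 3.2D: E[M] = a·E[D] + b, so E[D] = (E[M] − b)/a = (314.88 − 0)/3.2 = 98.4.
Var[M] = a²·Var[D], so Var[D] = 4515.84/3.2² = 441.

E[D] = 98.4, Var[D] = 441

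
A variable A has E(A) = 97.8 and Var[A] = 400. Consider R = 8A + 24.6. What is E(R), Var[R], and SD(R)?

E(R) = 807, Var[R] = 25600, SD(R) = 160

R = 8A + 24.6 is linear with a = 8, b = 24.6.
E(R) = a·E(A) + b = 8·97.8 + 24.6 = 807.
Var[R] = a²·Var[A] = 8²·400 = 25600 (the additive constant 24.6 does not affect variance).
SD(A) = √400 = 20.
SD(R) = |a|·SD(A) = |8|·20 = 160.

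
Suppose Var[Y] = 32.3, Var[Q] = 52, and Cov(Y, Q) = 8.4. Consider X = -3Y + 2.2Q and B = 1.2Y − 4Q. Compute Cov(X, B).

Cov(X, B) = -450.904

By bilinearity, Cov(X, B) = ac·Var[Y] + bd·Var[Q] + (ad+bc)·Cov(Y, Q), with a=-3, b=2.2, c=1.2, d=-4.
ac·Var[Y] = (-3)·1.2·32.3 = -116.28
bd·Var[Q] = 2.2·(-4)·52 = -457.6
(ad+bc)·Cov(Y, Q) = (14.64)·8.4 = 122.976
Cov(X, B) = -116.28 + (-457.6) + 122.976 = -450.904.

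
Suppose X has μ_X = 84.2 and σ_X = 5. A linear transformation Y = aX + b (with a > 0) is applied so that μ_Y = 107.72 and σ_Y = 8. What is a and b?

a = 1.6, b = -27

σ_Y = a·σ_X (a > 0), so a = 8/5 = 1.6.
μ_Y = a·μ_X + b, so b = 107.72 − 1.6·84.2 = -27.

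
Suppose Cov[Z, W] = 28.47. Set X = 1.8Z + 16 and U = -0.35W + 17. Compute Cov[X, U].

Cov[X, U] = -17.9361

Cov[X, U] = a·c·Cov[Z, W] = 1.8·(-0.35)·28.47 = -17.9361. Additive constants drop out.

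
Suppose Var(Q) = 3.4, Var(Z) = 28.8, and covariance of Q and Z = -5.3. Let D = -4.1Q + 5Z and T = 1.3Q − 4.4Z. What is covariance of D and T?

covariance of D and T = -781.784

By bilinearity, covariance of D and T = ac·Var(Q) + bd·Var(Z) + (ad+bc)·covariance of Q and Z, with a=-4.1, b=5, c=1.3, d=-4.4.
ac·Var(Q) = (-4.1)·1.3·3.4 = -18.122
bd·Var(Z) = 5·(-4.4)·28.8 = -633.6
(ad+bc)·covariance of Q and Z = (24.54)·(-5.3) = -130.062
covariance of D and T = -18.122 + (-633.6) + (-130.062) = -781.784.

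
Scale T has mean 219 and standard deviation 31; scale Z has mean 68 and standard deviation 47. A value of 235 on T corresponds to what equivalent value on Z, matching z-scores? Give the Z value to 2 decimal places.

Z = 92.26

z = (235 − 219)/31 ≈ 0.5161.
Z = 68 + z·47 = 68 + (235 − 219)·47/31 ≈ 92.26.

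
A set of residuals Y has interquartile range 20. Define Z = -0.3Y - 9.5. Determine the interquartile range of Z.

Under Z = aY + b, IQR(Z) = |a|·IQR(Y) = |-0.3|·20 = 6 (shifts cancel; spread scales by |a|).

IQR(Z) = 6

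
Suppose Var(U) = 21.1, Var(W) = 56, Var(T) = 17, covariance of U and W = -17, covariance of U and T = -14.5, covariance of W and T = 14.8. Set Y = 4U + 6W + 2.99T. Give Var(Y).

Var(Y) = a²·Var(U) + b²·Var(W) + c²·Var(T) + 2ab·covariance of U and W + 2ac·covariance of U and T + 2bc·covariance of W and T, with a = 4, b = 6, c = 2.99.
= 337.6 + 2016 + 151.9817 + (-816) + (-346.84) + 531.024
= 1873.7657.

Var(Y) = 1873.7657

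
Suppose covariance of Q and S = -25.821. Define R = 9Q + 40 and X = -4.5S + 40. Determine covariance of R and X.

covariance of R and X = 1045.7505

covariance of R and X = a·c·covariance of Q and S = 9·(-4.5)·(-25.821) = 1045.7505. Additive constants drop out.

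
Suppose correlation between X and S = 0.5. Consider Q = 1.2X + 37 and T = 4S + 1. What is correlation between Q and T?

correlation between Q and T = 0.5

Linear rescalings preserve correlation up to sign; here the slopes 1.2 and 4 have the same sign, so correlation between Q and T = correlation between X and S = 0.5.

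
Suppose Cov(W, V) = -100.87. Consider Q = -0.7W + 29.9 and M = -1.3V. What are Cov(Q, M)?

Cov(Q, M) = a·c·Cov(W, V) = (-0.7)·(-1.3)·(-100.87) = -91.7917. Additive constants drop out.

Cov(Q, M) = -91.7917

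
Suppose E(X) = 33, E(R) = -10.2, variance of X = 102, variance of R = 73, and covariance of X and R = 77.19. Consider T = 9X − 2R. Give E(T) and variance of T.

E(T) = 9·E(X) + (-2)·E(R) = 9·33 + (-2)·(-10.2) = 317.4.
variance of T = a²·variance of X + b²·variance of R + 2ab·covariance of X and R with a = 9, b = -2.
= 9²·102 + (-2)²·73 + 2·9·(-2)·77.19
= 8262 + 292 + (-2778.84) = 5775.16.

E(T) = 317.4, variance of T = 5775.16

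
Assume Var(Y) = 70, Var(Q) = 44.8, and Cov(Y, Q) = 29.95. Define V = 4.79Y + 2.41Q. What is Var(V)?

Var(V) = a²·Var(Y) + b²·Var(Q) + 2ab·Cov(Y, Q) with a = 4.79, b = 2.41.
= 4.79²·70 + 2.41²·44.8 + 2·4.79·2.41·29.95
= 1606.087 + 260.20288 + 691.47961 = 2557.76949.

Var(V) = 2557.76949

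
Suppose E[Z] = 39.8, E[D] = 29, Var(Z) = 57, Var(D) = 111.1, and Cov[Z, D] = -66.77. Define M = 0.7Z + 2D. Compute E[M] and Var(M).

E[M] = 0.7·E[Z] + 2·E[D] = 0.7·39.8 + 2·29 = 85.86.
Var(M) = a²·Var(Z) + b²·Var(D) + 2ab·Cov[Z, D] with a = 0.7, b = 2.
= 0.7²·57 + 2²·111.1 + 2·0.7·2·(-66.77)
= 27.93 + 444.4 + (-186.956) = 285.374.

E[M] = 85.86, Var(M) = 285.374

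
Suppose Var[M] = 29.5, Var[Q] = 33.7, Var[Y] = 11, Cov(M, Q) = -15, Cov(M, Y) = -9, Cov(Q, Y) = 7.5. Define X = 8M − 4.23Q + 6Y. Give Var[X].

Var[X] = 2657.49073

Var[X] = a²·Var[M] + b²·Var[Q] + c²·Var[Y] + 2ab·Cov(M, Q) + 2ac·Cov(M, Y) + 2bc·Cov(Q, Y), with a = 8, b = -4.23, c = 6.
= 1888 + 602.99073 + 396 + 1015.2 + (-864) + (-380.7)
= 2657.49073.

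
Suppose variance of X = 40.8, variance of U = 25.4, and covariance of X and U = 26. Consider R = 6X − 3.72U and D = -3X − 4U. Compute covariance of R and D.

covariance of R and D = -690.288

By bilinearity, covariance of R and D = ac·variance of X + bd·variance of U + (ad+bc)·covariance of X and U, with a=6, b=-3.72, c=-3, d=-4.
ac·variance of X = 6·(-3)·40.8 = -734.4
bd·variance of U = (-3.72)·(-4)·25.4 = 377.952
(ad+bc)·covariance of X and U = (-12.84)·26 = -333.84
covariance of R and D = -734.4 + 377.952 + (-333.84) = -690.288.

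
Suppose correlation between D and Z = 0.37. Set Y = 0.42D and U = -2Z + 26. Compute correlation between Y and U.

Linear rescalings preserve |correlation|; the slopes 0.42 and -2 have opposite signs, so the correlation flips sign: correlation between Y and U = −correlation between D and Z = -0.37.

correlation between Y and U = -0.37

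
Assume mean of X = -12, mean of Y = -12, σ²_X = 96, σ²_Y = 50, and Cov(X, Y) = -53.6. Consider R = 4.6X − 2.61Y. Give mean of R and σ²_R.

mean of R = -23.88, σ²_R = 3659.0082

mean of R = 4.6·mean of X + (-2.61)·mean of Y = 4.6·(-12) + (-2.61)·(-12) = -23.88.
σ²_R = a²·σ²_X + b²·σ²_Y + 2ab·Cov(X, Y) with a = 4.6, b = -2.61.
= 4.6²·96 + (-2.61)²·50 + 2·4.6·(-2.61)·(-53.6)
= 2031.36 + 340.605 + 1287.0432 = 3659.0082.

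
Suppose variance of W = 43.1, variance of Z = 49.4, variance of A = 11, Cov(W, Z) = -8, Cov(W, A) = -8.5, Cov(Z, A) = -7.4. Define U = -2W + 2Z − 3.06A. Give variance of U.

variance of U = a²·variance of W + b²·variance of Z + c²·variance of A + 2ab·Cov(W, Z) + 2ac·Cov(W, A) + 2bc·Cov(Z, A), with a = -2, b = 2, c = -3.06.
= 172.4 + 197.6 + 102.9996 + 64 + (-104.04) + 90.576
= 523.5356.

variance of U = 523.5356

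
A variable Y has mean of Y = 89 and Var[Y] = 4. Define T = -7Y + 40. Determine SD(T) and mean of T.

T = -7Y + 40 is linear with a = -7, b = 40.
SD(Y) = √4 = 2.
SD(T) = |a|·SD(Y) = |-7|·2 = 14.
mean of T = a·mean of Y + b = (-7)·89 + 40 = -583.

SD(T) = 14, mean of T = -583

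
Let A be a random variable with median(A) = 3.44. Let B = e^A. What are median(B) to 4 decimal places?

median(B) = 31.187

e^A is monotone on this domain, so median(B) = exp(3.44) ≈ 31.187.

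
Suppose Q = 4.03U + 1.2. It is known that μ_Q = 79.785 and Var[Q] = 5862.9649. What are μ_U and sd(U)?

μ_U = 19.5, sd(U) = 19

From Q = 4.03U + 1.2: μ_Q = a·μ_U + b, so μ_U = (μ_Q − b)/a = (79.785 − 1.2)/4.03 = 19.5.
sd(Q) = √5862.9649 = 76.57.
sd(Q) = |a|·sd(U), so sd(U) = 76.57/|4.03| = 19.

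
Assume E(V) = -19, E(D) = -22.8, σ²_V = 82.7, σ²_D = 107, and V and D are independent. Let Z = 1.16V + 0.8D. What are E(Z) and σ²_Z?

E(Z) = 1.16·E(V) + 0.8·E(D) = 1.16·(-19) + 0.8·(-22.8) = -40.28.
σ²_Z = a²·σ²_V + b²·σ²_D + 2ab·Cov[V, D] with a = 1.16, b = 0.8.
Independence gives Cov[V, D] = 0.
= 1.16²·82.7 + 0.8²·107 + 2·1.16·0.8·0
= 111.28112 + 68.48 + 0 = 179.76112.

E(Z) = -40.28, σ²_Z = 179.76112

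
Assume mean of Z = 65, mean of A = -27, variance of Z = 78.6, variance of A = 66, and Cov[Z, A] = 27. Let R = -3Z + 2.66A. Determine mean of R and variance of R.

mean of R = (-3)·mean of Z + 2.66·mean of A = (-3)·65 + 2.66·(-27) = -266.82.
variance of R = a²·variance of Z + b²·variance of A + 2ab·Cov[Z, A] with a = -3, b = 2.66.
= (-3)²·78.6 + 2.66²·66 + 2·(-3)·2.66·27
= 707.4 + 466.9896 + (-430.92) = 743.4696.

mean of R = -266.82, variance of R = 743.4696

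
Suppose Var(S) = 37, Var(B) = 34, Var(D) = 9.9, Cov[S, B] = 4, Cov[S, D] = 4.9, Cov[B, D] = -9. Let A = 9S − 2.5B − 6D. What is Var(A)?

Var(A) = 2586.7

Var(A) = a²·Var(S) + b²·Var(B) + c²·Var(D) + 2ab·Cov[S, B] + 2ac·Cov[S, D] + 2bc·Cov[B, D], with a = 9, b = -2.5, c = -6.
= 2997 + 212.5 + 356.4 + (-180) + (-529.2) + (-270)
= 2586.7.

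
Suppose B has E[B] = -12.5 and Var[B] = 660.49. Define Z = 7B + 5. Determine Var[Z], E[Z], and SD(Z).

Var[Z] = 32364.01, E[Z] = -82.5, SD(Z) = 179.9

Z = 7B + 5 is linear with a = 7, b = 5.
Var[Z] = a²·Var[B] = 7²·660.49 = 32364.01 (the additive constant 5 does not affect variance).
E[Z] = a·E[B] + b = 7·(-12.5) + 5 = -82.5.
SD(B) = √660.49 = 25.7.
SD(Z) = |a|·SD(B) = |7|·25.7 = 179.9.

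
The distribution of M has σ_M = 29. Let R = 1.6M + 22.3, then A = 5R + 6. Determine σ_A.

σ_A = 232

σ_R = |1.6|·29 = 46.4.
σ_A = |5|·46.4 = 232.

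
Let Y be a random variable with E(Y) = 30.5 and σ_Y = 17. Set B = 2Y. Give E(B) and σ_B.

E(B) = 61, σ_B = 34

B = 2Y is linear with a = 2, b = 0.
E(B) = a·E(Y) + b = 2·30.5 = 61.
σ_B = |a|·σ_Y = |2|·17 = 34.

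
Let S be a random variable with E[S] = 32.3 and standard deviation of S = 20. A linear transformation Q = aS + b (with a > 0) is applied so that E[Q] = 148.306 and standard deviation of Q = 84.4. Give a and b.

standard deviation of Q = a·standard deviation of S (a > 0), so a = 84.4/20 = 4.22.
E[Q] = a·E[S] + b, so b = 148.306 − 4.22·32.3 = 12.

a = 4.22, b = 12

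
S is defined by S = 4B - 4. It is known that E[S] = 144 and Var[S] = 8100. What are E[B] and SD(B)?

From S = 4B - 4: E[S] = a·E[B] + b, so E[B] = (E[S] − b)/a = (144 − (-4))/4 = 37.
SD(S) = √8100 = 90.
SD(S) = |a|·SD(B), so SD(B) = 90/|4| = 22.5.

E[B] = 37, SD(B) = 22.5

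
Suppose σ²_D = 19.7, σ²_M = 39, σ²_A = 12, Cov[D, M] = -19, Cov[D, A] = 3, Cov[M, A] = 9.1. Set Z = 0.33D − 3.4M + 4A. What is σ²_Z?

σ²_Z = a²·σ²_D + b²·σ²_M + c²·σ²_A + 2ab·Cov[D, M] + 2ac·Cov[D, A] + 2bc·Cov[M, A], with a = 0.33, b = -3.4, c = 4.
= 2.14533 + 450.84 + 192 + 42.636 + 7.92 + (-247.52)
= 448.02133.

σ²_Z = 448.02133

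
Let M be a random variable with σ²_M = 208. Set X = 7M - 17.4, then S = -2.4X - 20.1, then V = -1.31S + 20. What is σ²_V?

σ²_X = 7²·208 = 10192.
σ²_S = (-2.4)²·10192 = 58705.92.
σ²_V = (-1.31)²·58705.92 = 100745.229312.

σ²_V = 100745.229312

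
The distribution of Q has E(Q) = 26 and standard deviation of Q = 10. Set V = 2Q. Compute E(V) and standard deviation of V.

V = 2Q is linear with a = 2, b = 0.
E(V) = a·E(Q) + b = 2·26 = 52.
standard deviation of V = |a|·standard deviation of Q = |2|·10 = 20.

E(V) = 52, standard deviation of V = 20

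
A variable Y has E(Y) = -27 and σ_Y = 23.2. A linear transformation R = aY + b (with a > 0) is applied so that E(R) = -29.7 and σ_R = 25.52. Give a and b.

a = 1.1, b = 0

σ_R = a·σ_Y (a > 0), so a = 25.52/23.2 = 1.1.
E(R) = a·E(Y) + b, so b = -29.7 − 1.1·(-27) = 0.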